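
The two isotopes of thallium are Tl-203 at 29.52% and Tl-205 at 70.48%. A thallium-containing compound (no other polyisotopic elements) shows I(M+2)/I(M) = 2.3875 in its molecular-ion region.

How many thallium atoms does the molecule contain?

1

The M+2/M ratio from n Tl atoms is n · q/p = n · 0.7048/0.2952.
n = 2.3875 × 0.2952/0.7048 = 1.00 ≈ 1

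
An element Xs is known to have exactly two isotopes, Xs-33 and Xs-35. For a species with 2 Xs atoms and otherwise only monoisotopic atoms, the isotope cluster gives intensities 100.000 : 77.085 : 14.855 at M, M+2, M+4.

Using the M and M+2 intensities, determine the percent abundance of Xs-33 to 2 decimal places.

If p is the fraction of Xs that is Xs-33, then I(M+2)/I(M) = [C(2,1)·p^1·(1−p)] / p^2 = 2·(1−p)/p = 77.085/100.000 = 0.7708
(1−p)/p = 0.7708/2 = 0.3854  ⇒  p = 1/(1 + 0.3854) = 0.7218
Xs-33: 72.18%, Xs-35: 27.82%.

72.18%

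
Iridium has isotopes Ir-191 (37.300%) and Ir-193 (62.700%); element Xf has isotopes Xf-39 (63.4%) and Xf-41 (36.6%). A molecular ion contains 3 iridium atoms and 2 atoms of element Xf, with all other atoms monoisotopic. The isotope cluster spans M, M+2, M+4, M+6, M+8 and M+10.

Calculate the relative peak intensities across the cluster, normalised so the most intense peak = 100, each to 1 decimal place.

Iridium pattern (n=3): 0.05189512 : 0.26170165 : 0.43991135 : 0.24649188
Element Xf pattern (n=2): 0.401956 : 0.464088 : 0.133956
Convolve the two distributions (both contribute in 2-u steps):
  M: 0.05189512×0.401956 = 0.020860
  M+2: 0.05189512×0.464088 + 0.26170165×0.401956 = 0.129276
  M+4: 0.05189512×0.133956 + 0.26170165×0.464088 + 0.43991135×0.401956 = 0.305229
  M+6: 0.26170165×0.133956 + 0.43991135×0.464088 + 0.24649188×0.401956 = 0.338293
  M+8: 0.43991135×0.133956 + 0.24649188×0.464088 = 0.173323
  M+10: 0.24649188×0.133956 = 0.033019
Scale to base peak (0.338293) = 100: 6.2 : 38.2 : 90.2 : 100.0 : 51.2 : 9.8

6.2 : 38.2 : 90.2 : 100.0 : 51.2 : 9.8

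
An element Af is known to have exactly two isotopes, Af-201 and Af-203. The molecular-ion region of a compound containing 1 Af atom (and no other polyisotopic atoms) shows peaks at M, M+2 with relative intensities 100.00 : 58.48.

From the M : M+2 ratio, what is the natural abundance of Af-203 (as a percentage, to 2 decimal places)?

If p is the fraction of Af that is Af-201, then I(M+2)/I(M) = [C(1,1)·p^0·(1−p)] / p^1 = 1·(1−p)/p = 58.48/100.00 = 0.5848
(1−p)/p = 0.5848/1 = 0.5848  ⇒  p = 1/(1 + 0.5848) = 0.6310
Af-201: 63.10%, Af-203: 36.90%.

36.90%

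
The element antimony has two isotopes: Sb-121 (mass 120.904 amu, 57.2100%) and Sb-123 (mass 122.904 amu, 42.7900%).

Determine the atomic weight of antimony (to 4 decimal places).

Weight each isotope mass by its fractional abundance: 0.572100 × 120.904 + 0.427900 × 122.904
= 69.16918 + 52.59062 = 121.75980 amu

121.7598 amu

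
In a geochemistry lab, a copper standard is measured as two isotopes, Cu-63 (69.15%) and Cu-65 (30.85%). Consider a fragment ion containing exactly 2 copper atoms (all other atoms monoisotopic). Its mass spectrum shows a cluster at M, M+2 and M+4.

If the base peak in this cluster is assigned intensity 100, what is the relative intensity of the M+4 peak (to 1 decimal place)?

(0.6915 + 0.3085)^2 gives M 0.4782, M+2 0.4267, M+4 0.0952; the largest is M.
P(M) = C(2,0) × 0.6915^2 × 0.3085^0 = 1 × 0.47817225 × 1.0000 = 0.478172 (base)
P(M+4) = C(2,2) × 0.6915^0 × 0.3085^2 = 1 × 1.0000 × 0.09517225 = 0.095172
Relative intensity = 0.095172 / 0.478172 × 100 = 19.9

19.9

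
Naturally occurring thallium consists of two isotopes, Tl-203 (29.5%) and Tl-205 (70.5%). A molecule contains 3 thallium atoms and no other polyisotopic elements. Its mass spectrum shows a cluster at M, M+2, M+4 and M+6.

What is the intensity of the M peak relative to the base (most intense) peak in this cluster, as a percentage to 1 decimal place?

Binomial terms of (0.295 + 0.705)^3: M 0.0257, M+2 0.1841, M+4 0.4399, M+6 0.3504 → M+4 is the base peak.
P(M+4) = C(3,2) × 0.295^1 × 0.705^2 = 3 × 0.2950 × 0.497025 = 0.439867 (base)
P(M) = C(3,0) × 0.295^3 × 0.705^0 = 1 × 0.02567237 × 1.0000 = 0.025672
Relative intensity = 0.025672 / 0.439867 × 100 = 5.8

5.8%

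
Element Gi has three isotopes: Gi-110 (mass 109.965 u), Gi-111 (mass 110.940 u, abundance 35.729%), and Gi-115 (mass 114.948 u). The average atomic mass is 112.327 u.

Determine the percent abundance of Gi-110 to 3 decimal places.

23.861%

The remaining 64.271% is split between Gi-110 (fraction x) and Gi-115 (fraction 0.64271 − x).
Substituting: 109.965x + 114.948(0.64271 − x) = 72.6892474
(109.965 − 114.948)x = -1.18898168  ⇒  x = 0.23861, y = 0.40410
Gi-110: 23.861%, Gi-115: 40.410%.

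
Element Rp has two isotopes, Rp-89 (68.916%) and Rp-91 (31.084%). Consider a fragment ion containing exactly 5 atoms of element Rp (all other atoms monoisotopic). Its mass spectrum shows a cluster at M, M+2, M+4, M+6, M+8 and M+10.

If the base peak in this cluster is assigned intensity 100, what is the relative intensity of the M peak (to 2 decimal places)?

Term probabilities: M 0.1555, M+2 0.3506, M+4 0.3163, M+6 0.1426, M+8 0.0322, M+10 0.0029. Base peak = M+2.
P(M+2) = C(5,1) × 0.68916^4 × 0.31084^1 = 5 × 0.22556943 × 0.31084 = 0.350580 (base)
P(M) = C(5,0) × 0.68916^5 × 0.31084^0 = 1 × 0.15545343 × 1.0000 = 0.155453
Relative intensity = 0.155453 / 0.350580 × 100 = 44.34

44.34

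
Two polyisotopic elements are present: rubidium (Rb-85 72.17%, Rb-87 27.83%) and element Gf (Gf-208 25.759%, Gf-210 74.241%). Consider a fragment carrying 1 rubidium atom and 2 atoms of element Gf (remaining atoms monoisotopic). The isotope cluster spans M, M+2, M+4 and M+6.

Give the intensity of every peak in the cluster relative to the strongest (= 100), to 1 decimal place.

9.5 : 58.4 : 100.0 : 30.4

Rubidium pattern (n=1): 0.7217 : 0.2783
Element Gf pattern (n=2): 0.06635261 : 0.38247478 : 0.55117261
Convolve the two distributions (both contribute in 2-u steps):
  M: 0.7217×0.06635261 = 0.047887
  M+2: 0.7217×0.38247478 + 0.2783×0.06635261 = 0.294498
  M+4: 0.7217×0.55117261 + 0.2783×0.38247478 = 0.504224
  M+6: 0.2783×0.55117261 = 0.153391
Scale to base peak (0.504224) = 100: 9.5 : 58.4 : 100.0 : 30.4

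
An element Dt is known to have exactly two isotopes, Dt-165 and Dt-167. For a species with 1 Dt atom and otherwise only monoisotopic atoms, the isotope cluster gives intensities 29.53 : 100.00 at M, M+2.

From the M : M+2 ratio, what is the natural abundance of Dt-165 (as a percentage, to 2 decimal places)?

Let p = fractional abundance of Dt-165. I(M+2)/I(M) = [C(1,1)·p^0·(1−p)] / p^1 = 1·(1−p)/p = 100.00/29.53 = 3.3864
(1−p)/p = 3.3864/1 = 3.3864  ⇒  p = 1/(1 + 3.3864) = 0.2280
Dt-165: 22.80%, Dt-167: 77.20%.

22.80%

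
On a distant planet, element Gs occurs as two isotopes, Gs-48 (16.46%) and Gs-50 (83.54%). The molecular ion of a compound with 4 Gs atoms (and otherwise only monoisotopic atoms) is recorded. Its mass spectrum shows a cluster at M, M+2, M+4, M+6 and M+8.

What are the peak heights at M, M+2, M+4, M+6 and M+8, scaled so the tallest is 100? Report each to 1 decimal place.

0.2 : 3.1 : 23.3 : 78.8 : 100.0

Each Gs atom is independently Gs-48 (p = 0.1646) or Gs-50 (q = 0.8354); the cluster is the binomial expansion (p + q)^4.
P(M) = 0.1646^4 = 0.000734
P(M+2) = 4 × 0.1646^3 × 0.8354^1 = 0.014902
P(M+4) = 6 × 0.1646^2 × 0.8354^2 = 0.113449
P(M+6) = 4 × 0.1646^1 × 0.8354^3 = 0.383860
P(M+8) = 0.8354^4 = 0.487055
The M+8 peak is largest (0.487055); scaling to 100 gives 0.2 : 3.1 : 23.3 : 78.8 : 100.0.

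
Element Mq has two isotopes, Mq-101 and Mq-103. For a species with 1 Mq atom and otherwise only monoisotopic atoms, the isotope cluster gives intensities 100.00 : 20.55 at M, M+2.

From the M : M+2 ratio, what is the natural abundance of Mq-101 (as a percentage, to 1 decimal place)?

Let p = fractional abundance of Mq-101. I(M+2)/I(M) = [C(1,1)·p^0·(1−p)] / p^1 = 1·(1−p)/p = 20.55/100.00 = 0.2055
(1−p)/p = 0.2055/1 = 0.2055  ⇒  p = 1/(1 + 0.2055) = 0.8295
Mq-101: 83.0%, Mq-103: 17.0%.

83.0%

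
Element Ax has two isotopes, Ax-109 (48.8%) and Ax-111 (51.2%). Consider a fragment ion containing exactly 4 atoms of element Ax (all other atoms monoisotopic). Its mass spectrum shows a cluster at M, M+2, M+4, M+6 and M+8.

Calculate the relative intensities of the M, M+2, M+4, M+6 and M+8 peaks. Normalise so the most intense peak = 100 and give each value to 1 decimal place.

15.1 : 63.5 : 100.0 : 69.9 : 18.3

The 4 Ax atoms are independent, so intensities follow the terms of (0.488 + 0.512)^4.
P(M) = 0.488^4 = 0.056713
P(M+2) = 4 × 0.488^3 × 0.512^1 = 0.238007
P(M+4) = 6 × 0.488^2 × 0.512^2 = 0.374568
P(M+6) = 4 × 0.488^1 × 0.512^3 = 0.261993
P(M+8) = 0.512^4 = 0.068719
The M+4 peak is largest (0.374568); scaling to 100 gives 15.1 : 63.5 : 100.0 : 69.9 : 18.3.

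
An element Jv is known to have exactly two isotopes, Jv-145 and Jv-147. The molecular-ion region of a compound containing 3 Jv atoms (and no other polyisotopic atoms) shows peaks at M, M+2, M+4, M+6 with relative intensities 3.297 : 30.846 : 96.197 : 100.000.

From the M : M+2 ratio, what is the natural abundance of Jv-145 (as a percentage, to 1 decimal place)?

24.3%

If p is the fraction of Jv that is Jv-145, then I(M+2)/I(M) = [C(3,1)·p^2·(1−p)] / p^3 = 3·(1−p)/p = 30.846/3.297 = 9.3558
(1−p)/p = 9.3558/3 = 3.1186  ⇒  p = 1/(1 + 3.1186) = 0.2428
Jv-145: 24.3%, Jv-147: 75.7%.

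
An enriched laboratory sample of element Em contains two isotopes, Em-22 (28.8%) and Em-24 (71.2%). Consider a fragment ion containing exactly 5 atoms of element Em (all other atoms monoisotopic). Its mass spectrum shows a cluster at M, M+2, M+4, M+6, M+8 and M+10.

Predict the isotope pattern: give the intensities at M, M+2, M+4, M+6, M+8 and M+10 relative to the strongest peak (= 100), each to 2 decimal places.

0.54 : 6.62 : 32.72 : 80.90 : 100.00 : 49.44

Expanding (0.288 + 0.712)^5:
P(M) = 0.288^5 = 0.001981
P(M+2) = 5 × 0.288^4 × 0.712^1 = 0.024492
P(M+4) = 10 × 0.288^3 × 0.712^2 = 0.121098
P(M+6) = 10 × 0.288^2 × 0.712^3 = 0.299381
P(M+8) = 5 × 0.288^1 × 0.712^4 = 0.370069
P(M+10) = 0.712^5 = 0.182978
The M+8 peak is largest (0.370069); scaling to 100 gives 0.54 : 6.62 : 32.72 : 80.90 : 100.00 : 49.44.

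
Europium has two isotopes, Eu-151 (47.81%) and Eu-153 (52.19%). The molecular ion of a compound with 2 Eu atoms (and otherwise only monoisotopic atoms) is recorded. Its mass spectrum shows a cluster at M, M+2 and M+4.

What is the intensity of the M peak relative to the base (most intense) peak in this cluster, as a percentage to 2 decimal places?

Term probabilities: M 0.2286, M+2 0.4990, M+4 0.2724. Base peak = M+2.
P(M+2) = C(2,1) × 0.4781^1 × 0.5219^1 = 2 × 0.4781 × 0.5219 = 0.499041 (base)
P(M) = C(2,0) × 0.4781^2 × 0.5219^0 = 1 × 0.22857961 × 1.0000 = 0.228580
Relative intensity = 0.228580 / 0.499041 × 100 = 45.80

45.80%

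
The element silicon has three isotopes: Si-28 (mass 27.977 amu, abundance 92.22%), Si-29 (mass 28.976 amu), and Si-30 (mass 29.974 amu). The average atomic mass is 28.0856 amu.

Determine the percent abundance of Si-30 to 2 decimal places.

Let x and y be the fractions of Si-29 and Si-30. Then x + y = 1 − 0.9222 = 0.0778 and 28.976x + 29.974y = 28.0856 − 0.9222×27.977 = 2.2852106.
Substituting: 28.976x + 29.974(0.0778 − x) = 2.2852106
(28.976 − 29.974)x = -0.0467666  ⇒  x = 0.04686, y = 0.03094
Si-29: 4.69%, Si-30: 3.09%.

3.09%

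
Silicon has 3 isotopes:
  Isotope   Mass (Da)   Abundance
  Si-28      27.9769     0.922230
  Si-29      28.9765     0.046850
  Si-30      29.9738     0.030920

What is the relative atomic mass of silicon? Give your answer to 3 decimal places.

28.085 Da

Average mass = Σ (abundance × isotope mass) = 0.922230 × 27.9769 + 0.046850 × 28.9765 + 0.030920 × 29.9738
= 25.80114 + 1.35755 + 0.92679 = 28.08548 Da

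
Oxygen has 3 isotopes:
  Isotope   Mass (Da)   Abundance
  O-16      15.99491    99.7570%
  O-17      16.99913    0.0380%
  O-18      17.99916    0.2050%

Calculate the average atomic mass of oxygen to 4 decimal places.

Ar = Σ fᵢ·mᵢ = 0.997570 × 15.99491 + 0.000380 × 16.99913 + 0.002050 × 17.99916
= 15.956042 + 0.006460 + 0.036898 = 15.999400 Da

15.9994 Da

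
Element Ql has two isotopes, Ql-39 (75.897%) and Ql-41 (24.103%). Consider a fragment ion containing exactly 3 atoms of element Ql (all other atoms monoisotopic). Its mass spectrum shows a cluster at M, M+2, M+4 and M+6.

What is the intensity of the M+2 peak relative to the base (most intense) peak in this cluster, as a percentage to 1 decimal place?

Binomial terms of (0.75897 + 0.24103)^3: M 0.4372, M+2 0.4165, M+4 0.1323, M+6 0.0140 → M is the base peak.
P(M) = C(3,0) × 0.75897^3 × 0.24103^0 = 1 × 0.43719363 × 1.0000 = 0.437194 (base)
P(M+2) = C(3,1) × 0.75897^2 × 0.24103^1 = 3 × 0.57603546 × 0.24103 = 0.416525
Relative intensity = 0.416525 / 0.437194 × 100 = 95.3

95.3%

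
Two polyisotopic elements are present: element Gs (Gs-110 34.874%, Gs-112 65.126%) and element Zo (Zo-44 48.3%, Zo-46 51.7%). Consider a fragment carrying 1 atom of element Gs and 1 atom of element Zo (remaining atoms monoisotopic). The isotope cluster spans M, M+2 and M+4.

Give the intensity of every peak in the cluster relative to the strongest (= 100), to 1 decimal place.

34.0 : 100.0 : 68.0

Element Gs pattern (n=1): 0.34874 : 0.65126
Element Zo pattern (n=1): 0.4830 : 0.5170
Convolve the two distributions (both contribute in 2-u steps):
  M: 0.34874×0.4830 = 0.168441
  M+2: 0.34874×0.5170 + 0.65126×0.4830 = 0.494857
  M+4: 0.65126×0.5170 = 0.336701
Scale to base peak (0.494857) = 100: 34.0 : 100.0 : 68.0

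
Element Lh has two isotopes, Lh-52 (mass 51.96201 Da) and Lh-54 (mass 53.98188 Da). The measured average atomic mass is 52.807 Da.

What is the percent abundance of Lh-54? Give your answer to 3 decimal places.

Writing the weighted mean with unknown fraction x of Lh-52:
51.96201·x + 53.98188·(1 − x) = 52.807
(51.96201 − 53.98188)·x = 52.807 − 53.98188
x = -1.17488 / -2.01987 = 0.58166 → 58.166% Lh-52, 41.834% Lh-54.

41.834%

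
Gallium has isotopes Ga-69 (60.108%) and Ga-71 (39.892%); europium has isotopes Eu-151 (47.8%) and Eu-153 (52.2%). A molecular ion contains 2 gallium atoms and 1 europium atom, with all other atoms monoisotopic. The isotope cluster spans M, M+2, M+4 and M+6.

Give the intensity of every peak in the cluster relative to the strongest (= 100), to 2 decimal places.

41.33 : 100.00 : 78.12 : 19.88

Gallium pattern (n=2): 0.36129717 : 0.47956567 : 0.15913717
Europium pattern (n=1): 0.4780 : 0.5220
Convolve the two distributions (both contribute in 2-u steps):
  M: 0.36129717×0.4780 = 0.172700
  M+2: 0.36129717×0.5220 + 0.47956567×0.4780 = 0.417830
  M+4: 0.47956567×0.5220 + 0.15913717×0.4780 = 0.326401
  M+6: 0.15913717×0.5220 = 0.083070
Scale to base peak (0.417830) = 100: 41.33 : 100.00 : 78.12 : 19.88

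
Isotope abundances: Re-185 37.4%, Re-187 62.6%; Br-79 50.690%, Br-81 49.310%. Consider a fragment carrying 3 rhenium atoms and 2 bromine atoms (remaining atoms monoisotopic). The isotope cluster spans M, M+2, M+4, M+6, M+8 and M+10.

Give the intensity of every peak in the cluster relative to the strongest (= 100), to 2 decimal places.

Rhenium pattern (n=3): 0.05231362 : 0.26268713 : 0.43968487 : 0.24531438
Bromine pattern (n=2): 0.25694761 : 0.49990478 : 0.24314761
Convolve the two distributions (both contribute in 2-u steps):
  M: 0.05231362×0.25694761 = 0.013442
  M+2: 0.05231362×0.49990478 + 0.26268713×0.25694761 = 0.093649
  M+4: 0.05231362×0.24314761 + 0.26268713×0.49990478 + 0.43968487×0.25694761 = 0.257014
  M+6: 0.26268713×0.24314761 + 0.43968487×0.49990478 + 0.24531438×0.25694761 = 0.346705
  M+8: 0.43968487×0.24314761 + 0.24531438×0.49990478 = 0.229542
  M+10: 0.24531438×0.24314761 = 0.059648
Scale to base peak (0.346705) = 100: 3.88 : 27.01 : 74.13 : 100.00 : 66.21 : 17.20

3.88 : 27.01 : 74.13 : 100.00 : 66.21 : 17.20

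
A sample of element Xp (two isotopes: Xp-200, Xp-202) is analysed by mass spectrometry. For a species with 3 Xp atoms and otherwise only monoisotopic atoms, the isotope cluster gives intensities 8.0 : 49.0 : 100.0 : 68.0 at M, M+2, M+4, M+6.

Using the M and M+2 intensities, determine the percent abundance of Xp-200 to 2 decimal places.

Write p for the Xp-200 fraction. I(M+2)/I(M) = [C(3,1)·p^2·(1−p)] / p^3 = 3·(1−p)/p = 49.0/8.0 = 6.1250
(1−p)/p = 6.1250/3 = 2.0417  ⇒  p = 1/(1 + 2.0417) = 0.3288
Xp-200: 32.88%, Xp-202: 67.12%.

32.88%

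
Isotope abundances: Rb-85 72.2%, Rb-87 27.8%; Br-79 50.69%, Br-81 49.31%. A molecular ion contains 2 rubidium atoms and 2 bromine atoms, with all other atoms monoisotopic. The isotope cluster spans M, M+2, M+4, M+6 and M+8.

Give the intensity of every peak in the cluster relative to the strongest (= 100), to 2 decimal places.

Rubidium pattern (n=2): 0.521284 : 0.401432 : 0.077284
Bromine pattern (n=2): 0.25694761 : 0.49990478 : 0.24314761
Convolve the two distributions (both contribute in 2-u steps):
  M: 0.521284×0.25694761 = 0.133943
  M+2: 0.521284×0.49990478 + 0.401432×0.25694761 = 0.363739
  M+4: 0.521284×0.24314761 + 0.401432×0.49990478 + 0.077284×0.25694761 = 0.347285
  M+6: 0.401432×0.24314761 + 0.077284×0.49990478 = 0.136242
  M+8: 0.077284×0.24314761 = 0.018791
Scale to base peak (0.363739) = 100: 36.82 : 100.00 : 95.48 : 37.46 : 5.17

36.82 : 100.00 : 95.48 : 37.46 : 5.17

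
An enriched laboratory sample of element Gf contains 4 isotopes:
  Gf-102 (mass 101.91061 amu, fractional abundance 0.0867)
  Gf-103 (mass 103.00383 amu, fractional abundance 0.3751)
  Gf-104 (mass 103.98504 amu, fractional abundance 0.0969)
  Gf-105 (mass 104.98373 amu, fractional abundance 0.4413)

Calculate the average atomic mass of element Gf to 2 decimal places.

103.88 amu

Ar = Σ fᵢ·mᵢ = 0.0867 × 101.91061 + 0.3751 × 103.00383 + 0.0969 × 103.98504 + 0.4413 × 104.98373
= 8.835650 + 38.636737 + 10.076150 + 46.329320 = 103.877857 amu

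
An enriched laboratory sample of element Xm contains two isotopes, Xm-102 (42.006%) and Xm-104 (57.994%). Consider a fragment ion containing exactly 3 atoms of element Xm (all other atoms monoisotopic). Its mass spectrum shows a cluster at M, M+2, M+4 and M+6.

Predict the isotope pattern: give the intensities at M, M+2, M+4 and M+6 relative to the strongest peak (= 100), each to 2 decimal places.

17.49 : 72.43 : 100.00 : 46.02

Each Xm atom is independently Xm-102 (p = 0.42006) or Xm-104 (q = 0.57994); the cluster is the binomial expansion (p + q)^3.
P(M) = 0.42006^3 = 0.074120
P(M+2) = 3 × 0.42006^2 × 0.57994^1 = 0.306992
P(M+4) = 3 × 0.42006^1 × 0.57994^2 = 0.423837
P(M+6) = 0.57994^3 = 0.195051
The M+4 peak is largest (0.423837); scaling to 100 gives 17.49 : 72.43 : 100.00 : 46.02.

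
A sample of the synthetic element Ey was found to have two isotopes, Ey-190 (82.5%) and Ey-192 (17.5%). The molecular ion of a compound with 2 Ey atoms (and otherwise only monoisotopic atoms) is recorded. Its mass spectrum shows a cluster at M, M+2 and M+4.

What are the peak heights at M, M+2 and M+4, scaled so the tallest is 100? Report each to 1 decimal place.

The 2 Ey atoms are independent, so intensities follow the terms of (0.825 + 0.175)^2.
P(M) = 0.825^2 = 0.680625
P(M+2) = 2 × 0.825^1 × 0.175^1 = 0.288750
P(M+4) = 0.175^2 = 0.030625
The M peak is largest (0.680625); scaling to 100 gives 100.0 : 42.4 : 4.5.

100.0 : 42.4 : 4.5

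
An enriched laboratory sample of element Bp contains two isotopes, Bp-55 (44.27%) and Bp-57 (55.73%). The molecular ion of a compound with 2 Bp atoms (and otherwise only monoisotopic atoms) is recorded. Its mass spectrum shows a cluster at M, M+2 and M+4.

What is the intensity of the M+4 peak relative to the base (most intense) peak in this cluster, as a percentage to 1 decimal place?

Term probabilities: M 0.1960, M+2 0.4934, M+4 0.3106. Base peak = M+2.
P(M+2) = C(2,1) × 0.4427^1 × 0.5573^1 = 2 × 0.4427 × 0.5573 = 0.493433 (base)
P(M+4) = C(2,2) × 0.4427^0 × 0.5573^2 = 1 × 1.0000 × 0.31058329 = 0.310583
Relative intensity = 0.310583 / 0.493433 × 100 = 62.9

62.9%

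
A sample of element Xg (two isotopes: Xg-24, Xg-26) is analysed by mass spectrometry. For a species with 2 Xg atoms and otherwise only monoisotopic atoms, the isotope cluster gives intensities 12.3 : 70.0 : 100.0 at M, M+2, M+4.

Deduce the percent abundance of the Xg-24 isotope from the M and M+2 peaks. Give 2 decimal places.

If p is the fraction of Xg that is Xg-24, then I(M+2)/I(M) = [C(2,1)·p^1·(1−p)] / p^2 = 2·(1−p)/p = 70.0/12.3 = 5.6911
(1−p)/p = 5.6911/2 = 2.8455  ⇒  p = 1/(1 + 2.8455) = 0.2600
Xg-24: 26.00%, Xg-26: 74.00%.

26.00%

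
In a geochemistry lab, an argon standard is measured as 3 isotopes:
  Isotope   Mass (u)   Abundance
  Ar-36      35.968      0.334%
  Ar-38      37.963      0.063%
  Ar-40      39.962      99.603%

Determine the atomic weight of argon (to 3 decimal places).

The abundance-weighted mean is 0.00334 × 35.968 + 0.00063 × 37.963 + 0.99603 × 39.962
= 0.1201 + 0.0239 + 39.8034 = 39.9474 u

39.947 u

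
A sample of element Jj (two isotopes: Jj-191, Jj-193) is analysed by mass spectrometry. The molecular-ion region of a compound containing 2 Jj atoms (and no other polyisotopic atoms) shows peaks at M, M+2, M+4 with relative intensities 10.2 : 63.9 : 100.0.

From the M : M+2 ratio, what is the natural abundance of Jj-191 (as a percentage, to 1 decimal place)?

Write p for the Jj-191 fraction. I(M+2)/I(M) = [C(2,1)·p^1·(1−p)] / p^2 = 2·(1−p)/p = 63.9/10.2 = 6.2647
(1−p)/p = 6.2647/2 = 3.1324  ⇒  p = 1/(1 + 3.1324) = 0.2420
Jj-191: 24.2%, Jj-193: 75.8%.

24.2%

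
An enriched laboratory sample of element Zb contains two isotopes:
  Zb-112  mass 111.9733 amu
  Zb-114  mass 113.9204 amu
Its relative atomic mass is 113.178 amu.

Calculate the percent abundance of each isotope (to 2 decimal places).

Let x be the fractional abundance of Zb-112; then Zb-114 has abundance 1 − x.
111.9733·x + 113.9204·(1 − x) = 113.178
(111.9733 − 113.9204)·x = 113.178 − 113.9204
x = -0.7424 / -1.9471 = 0.38128 → 38.13% Zb-112, 61.87% Zb-114.

Zb-112: 38.13%, Zb-114: 61.87%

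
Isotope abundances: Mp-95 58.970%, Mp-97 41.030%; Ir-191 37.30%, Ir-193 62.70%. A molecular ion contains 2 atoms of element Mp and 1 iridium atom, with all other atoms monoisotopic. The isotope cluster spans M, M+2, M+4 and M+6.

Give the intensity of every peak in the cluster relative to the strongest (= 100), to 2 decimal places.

Element Mp pattern (n=2): 0.34774609 : 0.48390782 : 0.16834609
Iridium pattern (n=1): 0.3730 : 0.6270
Convolve the two distributions (both contribute in 2-u steps):
  M: 0.34774609×0.3730 = 0.129709
  M+2: 0.34774609×0.6270 + 0.48390782×0.3730 = 0.398534
  M+4: 0.48390782×0.6270 + 0.16834609×0.3730 = 0.366203
  M+6: 0.16834609×0.6270 = 0.105553
Scale to base peak (0.398534) = 100: 32.55 : 100.00 : 91.89 : 26.49

32.55 : 100.00 : 91.89 : 26.49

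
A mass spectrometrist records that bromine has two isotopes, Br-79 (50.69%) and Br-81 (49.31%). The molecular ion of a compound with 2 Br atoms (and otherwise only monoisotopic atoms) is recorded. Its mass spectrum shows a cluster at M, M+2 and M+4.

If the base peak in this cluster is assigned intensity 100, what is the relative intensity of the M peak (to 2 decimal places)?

Binomial terms of (0.5069 + 0.4931)^2: M 0.2569, M+2 0.4999, M+4 0.2431 → M+2 is the base peak.
P(M+2) = C(2,1) × 0.5069^1 × 0.4931^1 = 2 × 0.5069 × 0.4931 = 0.499905 (base)
P(M) = C(2,0) × 0.5069^2 × 0.4931^0 = 1 × 0.25694761 × 1.0000 = 0.256948
Relative intensity = 0.256948 / 0.499905 × 100 = 51.40

51.40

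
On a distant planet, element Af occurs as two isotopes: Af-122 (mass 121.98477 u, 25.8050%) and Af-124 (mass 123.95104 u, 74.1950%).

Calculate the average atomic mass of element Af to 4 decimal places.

123.4436 u

Weight each isotope mass by its fractional abundance: 0.258050 × 121.98477 + 0.741950 × 123.95104
= 31.478170 + 91.965474 = 123.443644 u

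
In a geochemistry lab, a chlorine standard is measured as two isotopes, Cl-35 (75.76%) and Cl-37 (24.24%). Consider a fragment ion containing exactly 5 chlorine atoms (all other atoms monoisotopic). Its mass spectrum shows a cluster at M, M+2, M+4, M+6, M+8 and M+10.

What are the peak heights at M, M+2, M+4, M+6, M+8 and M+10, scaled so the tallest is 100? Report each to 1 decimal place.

Each Cl atom is independently Cl-35 (p = 0.7576) or Cl-37 (q = 0.2424); the cluster is the binomial expansion (p + q)^5.
P(M) = 0.7576^5 = 0.249574
P(M+2) = 5 × 0.7576^4 × 0.2424^1 = 0.399266
P(M+4) = 10 × 0.7576^3 × 0.2424^2 = 0.255497
P(M+6) = 10 × 0.7576^2 × 0.2424^3 = 0.081748
P(M+8) = 5 × 0.7576^1 × 0.2424^4 = 0.013078
P(M+10) = 0.2424^5 = 0.000837
The M+2 peak is largest (0.399266); scaling to 100 gives 62.5 : 100.0 : 64.0 : 20.5 : 3.3 : 0.2.

62.5 : 100.0 : 64.0 : 20.5 : 3.3 : 0.2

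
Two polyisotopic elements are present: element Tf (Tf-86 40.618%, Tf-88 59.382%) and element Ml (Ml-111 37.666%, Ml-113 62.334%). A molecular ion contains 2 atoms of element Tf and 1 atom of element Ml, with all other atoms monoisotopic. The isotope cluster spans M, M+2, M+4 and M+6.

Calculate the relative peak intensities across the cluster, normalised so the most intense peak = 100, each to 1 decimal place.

Element Tf pattern (n=2): 0.16498219 : 0.48239562 : 0.35262219
Element Ml pattern (n=1): 0.37666 : 0.62334
Convolve the two distributions (both contribute in 2-u steps):
  M: 0.16498219×0.37666 = 0.062142
  M+2: 0.16498219×0.62334 + 0.48239562×0.37666 = 0.284539
  M+4: 0.48239562×0.62334 + 0.35262219×0.37666 = 0.433515
  M+6: 0.35262219×0.62334 = 0.219804
Scale to base peak (0.433515) = 100: 14.3 : 65.6 : 100.0 : 50.7

14.3 : 65.6 : 100.0 : 50.7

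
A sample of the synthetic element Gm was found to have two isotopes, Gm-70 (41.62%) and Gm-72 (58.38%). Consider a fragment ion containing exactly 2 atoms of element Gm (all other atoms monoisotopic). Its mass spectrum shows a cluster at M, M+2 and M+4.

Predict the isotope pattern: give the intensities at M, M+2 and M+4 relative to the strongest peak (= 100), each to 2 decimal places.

35.65 : 100.00 : 70.13

Each Gm atom is independently Gm-70 (p = 0.4162) or Gm-72 (q = 0.5838); the cluster is the binomial expansion (p + q)^2.
P(M) = 0.4162^2 = 0.173222
P(M+2) = 2 × 0.4162^1 × 0.5838^1 = 0.485955
P(M+4) = 0.5838^2 = 0.340822
The M+2 peak is largest (0.485955); scaling to 100 gives 35.65 : 100.00 : 70.13.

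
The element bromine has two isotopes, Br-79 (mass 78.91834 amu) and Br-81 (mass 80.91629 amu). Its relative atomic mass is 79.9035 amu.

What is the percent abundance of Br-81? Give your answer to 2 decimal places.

Let x be the fractional abundance of Br-79; then Br-81 has abundance 1 − x.
78.91834·x + 80.91629·(1 − x) = 79.9035
(78.91834 − 80.91629)·x = 79.9035 − 80.91629
x = -1.01279 / -1.99795 = 0.50691 → 50.69% Br-79, 49.31% Br-81.

49.31%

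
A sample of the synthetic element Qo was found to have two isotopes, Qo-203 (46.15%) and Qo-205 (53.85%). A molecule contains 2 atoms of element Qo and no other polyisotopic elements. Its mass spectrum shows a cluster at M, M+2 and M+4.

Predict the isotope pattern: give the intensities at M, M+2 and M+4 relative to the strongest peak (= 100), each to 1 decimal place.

The 2 Qo atoms are independent, so intensities follow the terms of (0.4615 + 0.5385)^2.
P(M) = 0.4615^2 = 0.212982
P(M+2) = 2 × 0.4615^1 × 0.5385^1 = 0.497035
P(M+4) = 0.5385^2 = 0.289982
The M+2 peak is largest (0.497035); scaling to 100 gives 42.9 : 100.0 : 58.3.

42.9 : 100.0 : 58.3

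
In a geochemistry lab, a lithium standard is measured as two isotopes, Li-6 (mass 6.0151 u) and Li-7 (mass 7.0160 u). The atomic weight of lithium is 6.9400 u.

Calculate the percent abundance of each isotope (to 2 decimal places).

With x = fraction of Li-6 (so Li-7 is 1 − x):
6.0151·x + 7.0160·(1 − x) = 6.9400
(6.0151 − 7.0160)·x = 6.9400 − 7.0160
x = -0.0760 / -1.0009 = 0.07593 → 7.59% Li-6, 92.41% Li-7.

Li-6: 7.59%, Li-7: 92.41%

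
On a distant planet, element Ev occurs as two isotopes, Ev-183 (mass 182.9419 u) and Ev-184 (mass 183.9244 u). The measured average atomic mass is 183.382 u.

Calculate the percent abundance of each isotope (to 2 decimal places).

With x = fraction of Ev-183 (so Ev-184 is 1 − x):
182.9419·x + 183.9244·(1 − x) = 183.382
(182.9419 − 183.9244)·x = 183.382 − 183.9244
x = -0.5424 / -0.9825 = 0.55206 → 55.21% Ev-183, 44.79% Ev-184.

Ev-183: 55.21%, Ev-184: 44.79%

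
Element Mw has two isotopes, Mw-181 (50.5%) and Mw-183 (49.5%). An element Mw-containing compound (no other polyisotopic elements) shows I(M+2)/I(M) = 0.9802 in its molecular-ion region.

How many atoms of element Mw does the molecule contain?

1

The M+2/M ratio from n Mw atoms is n · q/p = n · 0.495/0.505.
n = 0.9802 × 0.505/0.495 = 1.00 ≈ 1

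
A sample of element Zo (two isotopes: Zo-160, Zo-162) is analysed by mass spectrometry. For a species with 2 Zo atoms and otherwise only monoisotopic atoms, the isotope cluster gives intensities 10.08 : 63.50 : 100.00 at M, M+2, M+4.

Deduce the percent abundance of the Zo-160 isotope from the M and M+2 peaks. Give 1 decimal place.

24.1%

Let p = fractional abundance of Zo-160. I(M+2)/I(M) = [C(2,1)·p^1·(1−p)] / p^2 = 2·(1−p)/p = 63.50/10.08 = 6.2996
(1−p)/p = 6.2996/2 = 3.1498  ⇒  p = 1/(1 + 3.1498) = 0.2410
Zo-160: 24.1%, Zo-162: 75.9%.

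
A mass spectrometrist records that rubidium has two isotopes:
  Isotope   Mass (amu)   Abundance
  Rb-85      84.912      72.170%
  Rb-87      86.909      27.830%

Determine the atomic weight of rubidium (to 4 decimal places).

Average mass = Σ (abundance × isotope mass) = 0.72170 × 84.912 + 0.27830 × 86.909
= 61.28099 + 24.18677 = 85.46776 amu

85.4678 amu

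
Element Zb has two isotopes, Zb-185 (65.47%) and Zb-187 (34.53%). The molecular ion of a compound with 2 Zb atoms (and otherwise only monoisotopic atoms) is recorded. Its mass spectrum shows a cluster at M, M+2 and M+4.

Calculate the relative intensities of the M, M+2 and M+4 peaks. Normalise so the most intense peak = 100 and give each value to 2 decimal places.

The 2 Zb atoms are independent, so intensities follow the terms of (0.6547 + 0.3453)^2.
P(M) = 0.6547^2 = 0.428632
P(M+2) = 2 × 0.6547^1 × 0.3453^1 = 0.452136
P(M+4) = 0.3453^2 = 0.119232
The M+2 peak is largest (0.452136); scaling to 100 gives 94.80 : 100.00 : 26.37.

94.80 : 100.00 : 26.37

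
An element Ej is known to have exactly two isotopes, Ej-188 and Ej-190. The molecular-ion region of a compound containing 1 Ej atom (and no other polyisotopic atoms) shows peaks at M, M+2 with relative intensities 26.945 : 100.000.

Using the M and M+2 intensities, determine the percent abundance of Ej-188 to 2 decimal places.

21.23%

If p is the fraction of Ej that is Ej-188, then I(M+2)/I(M) = [C(1,1)·p^0·(1−p)] / p^1 = 1·(1−p)/p = 100.000/26.945 = 3.7113
(1−p)/p = 3.7113/1 = 3.7113  ⇒  p = 1/(1 + 3.7113) = 0.2123
Ej-188: 21.23%, Ej-190: 78.77%.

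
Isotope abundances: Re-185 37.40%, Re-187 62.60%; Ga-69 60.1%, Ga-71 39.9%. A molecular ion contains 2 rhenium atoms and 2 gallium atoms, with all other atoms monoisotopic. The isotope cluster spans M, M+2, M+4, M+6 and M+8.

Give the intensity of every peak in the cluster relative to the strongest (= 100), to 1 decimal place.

Rhenium pattern (n=2): 0.139876 : 0.468248 : 0.391876
Gallium pattern (n=2): 0.361201 : 0.479598 : 0.159201
Convolve the two distributions (both contribute in 2-u steps):
  M: 0.139876×0.361201 = 0.050523
  M+2: 0.139876×0.479598 + 0.468248×0.361201 = 0.236216
  M+4: 0.139876×0.159201 + 0.468248×0.479598 + 0.391876×0.361201 = 0.388385
  M+6: 0.468248×0.159201 + 0.391876×0.479598 = 0.262488
  M+8: 0.391876×0.159201 = 0.062387
Scale to base peak (0.388385) = 100: 13.0 : 60.8 : 100.0 : 67.6 : 16.1

13.0 : 60.8 : 100.0 : 67.6 : 16.1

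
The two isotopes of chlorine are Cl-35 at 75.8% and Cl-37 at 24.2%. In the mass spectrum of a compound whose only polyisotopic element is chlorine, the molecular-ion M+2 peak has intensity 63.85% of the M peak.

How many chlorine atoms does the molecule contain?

2

The M+2/M ratio from n Cl atoms is n · q/p = n · 0.242/0.758.
n = 0.6385 × 0.758/0.242 = 2.00 ≈ 2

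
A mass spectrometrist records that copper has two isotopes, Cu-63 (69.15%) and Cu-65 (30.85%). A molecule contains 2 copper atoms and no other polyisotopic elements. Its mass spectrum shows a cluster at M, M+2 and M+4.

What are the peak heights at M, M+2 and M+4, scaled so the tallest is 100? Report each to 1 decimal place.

Each Cu atom is independently Cu-63 (p = 0.6915) or Cu-65 (q = 0.3085); the cluster is the binomial expansion (p + q)^2.
P(M) = 0.6915^2 = 0.478172
P(M+2) = 2 × 0.6915^1 × 0.3085^1 = 0.426656
P(M+4) = 0.3085^2 = 0.095172
The M peak is largest (0.478172); scaling to 100 gives 100.0 : 89.2 : 19.9.

100.0 : 89.2 : 19.9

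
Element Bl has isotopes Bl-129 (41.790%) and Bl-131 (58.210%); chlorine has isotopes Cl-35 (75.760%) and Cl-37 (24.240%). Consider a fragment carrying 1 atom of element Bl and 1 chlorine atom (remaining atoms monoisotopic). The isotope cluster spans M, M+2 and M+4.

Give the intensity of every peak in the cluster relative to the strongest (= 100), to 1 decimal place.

58.4 : 100.0 : 26.0

Element Bl pattern (n=1): 0.4179 : 0.5821
Chlorine pattern (n=1): 0.7576 : 0.2424
Convolve the two distributions (both contribute in 2-u steps):
  M: 0.4179×0.7576 = 0.316601
  M+2: 0.4179×0.2424 + 0.5821×0.7576 = 0.542298
  M+4: 0.5821×0.2424 = 0.141101
Scale to base peak (0.542298) = 100: 58.4 : 100.0 : 26.0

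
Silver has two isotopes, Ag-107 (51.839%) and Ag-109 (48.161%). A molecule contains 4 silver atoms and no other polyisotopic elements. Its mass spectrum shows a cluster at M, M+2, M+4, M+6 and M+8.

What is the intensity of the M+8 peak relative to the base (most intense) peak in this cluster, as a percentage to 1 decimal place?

14.4%

(0.51839 + 0.48161)^4 gives M 0.0722, M+2 0.2684, M+4 0.3740, M+6 0.2316, M+8 0.0538; the largest is M+4.
P(M+4) = C(4,2) × 0.51839^2 × 0.48161^2 = 6 × 0.26872819 × 0.23194819 = 0.373986 (base)
P(M+8) = C(4,4) × 0.51839^0 × 0.48161^4 = 1 × 1.0000 × 0.05379996 = 0.053800
Relative intensity = 0.053800 / 0.373986 × 100 = 14.4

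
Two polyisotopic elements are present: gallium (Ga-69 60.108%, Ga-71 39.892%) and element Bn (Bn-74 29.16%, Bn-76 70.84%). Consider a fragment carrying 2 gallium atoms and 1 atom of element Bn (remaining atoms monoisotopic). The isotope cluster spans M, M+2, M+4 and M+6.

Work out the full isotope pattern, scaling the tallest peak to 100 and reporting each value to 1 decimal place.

Gallium pattern (n=2): 0.36129717 : 0.47956567 : 0.15913717
Element Bn pattern (n=1): 0.2916 : 0.7084
Convolve the two distributions (both contribute in 2-u steps):
  M: 0.36129717×0.2916 = 0.105354
  M+2: 0.36129717×0.7084 + 0.47956567×0.2916 = 0.395784
  M+4: 0.47956567×0.7084 + 0.15913717×0.2916 = 0.386129
  M+6: 0.15913717×0.7084 = 0.112733
Scale to base peak (0.395784) = 100: 26.6 : 100.0 : 97.6 : 28.5

26.6 : 100.0 : 97.6 : 28.5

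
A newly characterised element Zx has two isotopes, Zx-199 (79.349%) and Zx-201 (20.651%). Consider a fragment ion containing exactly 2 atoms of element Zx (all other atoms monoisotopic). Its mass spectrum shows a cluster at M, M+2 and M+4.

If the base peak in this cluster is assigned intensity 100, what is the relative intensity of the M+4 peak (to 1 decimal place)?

6.8

(0.79349 + 0.20651)^2 gives M 0.6296, M+2 0.3277, M+4 0.0426; the largest is M.
P(M) = C(2,0) × 0.79349^2 × 0.20651^0 = 1 × 0.62962638 × 1.0000 = 0.629626 (base)
P(M+4) = C(2,2) × 0.79349^0 × 0.20651^2 = 1 × 1.0000 × 0.04264638 = 0.042646
Relative intensity = 0.042646 / 0.629626 × 100 = 6.8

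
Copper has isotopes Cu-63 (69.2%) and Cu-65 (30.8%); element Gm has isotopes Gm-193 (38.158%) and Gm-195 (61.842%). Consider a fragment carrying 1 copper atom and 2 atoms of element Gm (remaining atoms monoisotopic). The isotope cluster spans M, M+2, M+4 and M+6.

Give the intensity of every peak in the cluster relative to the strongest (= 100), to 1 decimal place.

24.6 : 90.6 : 100.0 : 28.7

Copper pattern (n=1): 0.6920 : 0.3080
Element Gm pattern (n=2): 0.1456033 : 0.47195341 : 0.3824433
Convolve the two distributions (both contribute in 2-u steps):
  M: 0.6920×0.1456033 = 0.100757
  M+2: 0.6920×0.47195341 + 0.3080×0.1456033 = 0.371438
  M+4: 0.6920×0.3824433 + 0.3080×0.47195341 = 0.410012
  M+6: 0.3080×0.3824433 = 0.117793
Scale to base peak (0.410012) = 100: 24.6 : 90.6 : 100.0 : 28.7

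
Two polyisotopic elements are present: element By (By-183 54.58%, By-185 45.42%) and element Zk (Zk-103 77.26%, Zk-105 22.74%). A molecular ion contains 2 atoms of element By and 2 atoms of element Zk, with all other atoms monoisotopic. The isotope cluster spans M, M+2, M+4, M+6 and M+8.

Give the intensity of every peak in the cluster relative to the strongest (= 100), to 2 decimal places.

44.39 : 100.00 : 78.07 : 24.49 : 2.66

Element By pattern (n=2): 0.29789764 : 0.49580472 : 0.20629764
Element Zk pattern (n=2): 0.59691076 : 0.35137848 : 0.05171076
Convolve the two distributions (both contribute in 2-u steps):
  M: 0.29789764×0.59691076 = 0.177818
  M+2: 0.29789764×0.35137848 + 0.49580472×0.59691076 = 0.400626
  M+4: 0.29789764×0.05171076 + 0.49580472×0.35137848 + 0.20629764×0.59691076 = 0.312761
  M+6: 0.49580472×0.05171076 + 0.20629764×0.35137848 = 0.098127
  M+8: 0.20629764×0.05171076 = 0.010668
Scale to base peak (0.400626) = 100: 44.39 : 100.00 : 78.07 : 24.49 : 2.66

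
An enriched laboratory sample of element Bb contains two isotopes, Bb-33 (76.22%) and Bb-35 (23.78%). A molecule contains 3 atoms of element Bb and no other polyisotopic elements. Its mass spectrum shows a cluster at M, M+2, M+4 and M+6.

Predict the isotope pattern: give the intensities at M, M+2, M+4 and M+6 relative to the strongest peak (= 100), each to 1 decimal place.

Each Bb atom is independently Bb-33 (p = 0.7622) or Bb-35 (q = 0.2378); the cluster is the binomial expansion (p + q)^3.
P(M) = 0.7622^3 = 0.442799
P(M+2) = 3 × 0.7622^2 × 0.2378^1 = 0.414449
P(M+4) = 3 × 0.7622^1 × 0.2378^2 = 0.129305
P(M+6) = 0.2378^3 = 0.013447
The M peak is largest (0.442799); scaling to 100 gives 100.0 : 93.6 : 29.2 : 3.0.

100.0 : 93.6 : 29.2 : 3.0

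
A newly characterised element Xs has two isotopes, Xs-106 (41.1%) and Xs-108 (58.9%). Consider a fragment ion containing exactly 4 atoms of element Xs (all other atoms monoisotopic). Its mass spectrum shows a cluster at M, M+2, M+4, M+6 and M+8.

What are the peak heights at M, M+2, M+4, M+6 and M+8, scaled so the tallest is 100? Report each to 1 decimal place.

Each Xs atom is independently Xs-106 (p = 0.411) or Xs-108 (q = 0.589); the cluster is the binomial expansion (p + q)^4.
P(M) = 0.411^4 = 0.028534
P(M+2) = 4 × 0.411^3 × 0.589^1 = 0.163569
P(M+4) = 6 × 0.411^2 × 0.589^2 = 0.351613
P(M+6) = 4 × 0.411^1 × 0.589^3 = 0.335929
P(M+8) = 0.589^4 = 0.120354
The M+4 peak is largest (0.351613); scaling to 100 gives 8.1 : 46.5 : 100.0 : 95.5 : 34.2.

8.1 : 46.5 : 100.0 : 95.5 : 34.2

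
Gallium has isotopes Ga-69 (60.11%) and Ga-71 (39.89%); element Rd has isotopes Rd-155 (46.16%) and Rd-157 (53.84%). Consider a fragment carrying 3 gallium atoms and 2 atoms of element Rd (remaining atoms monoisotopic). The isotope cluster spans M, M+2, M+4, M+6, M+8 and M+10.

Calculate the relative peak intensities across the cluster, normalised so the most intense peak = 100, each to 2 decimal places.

Gallium pattern (n=3): 0.21719018 : 0.43239309 : 0.28694328 : 0.06347345
Element Rd pattern (n=2): 0.21307456 : 0.49705088 : 0.28987456
Convolve the two distributions (both contribute in 2-u steps):
  M: 0.21719018×0.21307456 = 0.046278
  M+2: 0.21719018×0.49705088 + 0.43239309×0.21307456 = 0.200087
  M+4: 0.21719018×0.28987456 + 0.43239309×0.49705088 + 0.28694328×0.21307456 = 0.339020
  M+6: 0.43239309×0.28987456 + 0.28694328×0.49705088 + 0.06347345×0.21307456 = 0.281490
  M+8: 0.28694328×0.28987456 + 0.06347345×0.49705088 = 0.114727
  M+10: 0.06347345×0.28987456 = 0.018399
Scale to base peak (0.339020) = 100: 13.65 : 59.02 : 100.00 : 83.03 : 33.84 : 5.43

13.65 : 59.02 : 100.00 : 83.03 : 33.84 : 5.43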